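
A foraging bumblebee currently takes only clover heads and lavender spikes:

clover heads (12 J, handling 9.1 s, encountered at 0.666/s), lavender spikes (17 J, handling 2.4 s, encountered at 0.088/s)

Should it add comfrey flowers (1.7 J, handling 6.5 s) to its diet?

Intake rate on the current diet: R = (0.666×12 + 0.088×17) / (1 + 0.666×9.1 + 0.088×2.4) = 9.488/7.272 = 1.305 J/s.
Profitability of comfrey flowers: 1.7/6.5 = 0.2615 J/s.
0.2615 < 1.305, so adding comfrey flowers would lower the average — exclude it.

No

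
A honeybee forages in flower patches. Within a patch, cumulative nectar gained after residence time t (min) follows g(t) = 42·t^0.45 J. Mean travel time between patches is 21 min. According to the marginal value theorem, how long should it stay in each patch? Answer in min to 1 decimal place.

By the marginal value theorem, leave when the instantaneous gain rate g'(t) equals the habitat-wide average g(t)/(T + t).
g'(t) = 0.45·42·t^-0.55. Setting 0.45·42·t^-0.55 = 42·t^0.45/(21+t) gives 0.45(21+t) = t, so 0.55·t = 0.45×21.
t* = 0.45×21/0.55 = 17.18 min.

17.2 min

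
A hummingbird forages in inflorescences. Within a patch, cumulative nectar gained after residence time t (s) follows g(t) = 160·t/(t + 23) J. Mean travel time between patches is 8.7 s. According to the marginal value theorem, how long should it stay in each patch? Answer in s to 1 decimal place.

By the marginal value theorem, leave when the instantaneous gain rate g'(t) equals the habitat-wide average g(t)/(T + t).
g'(t) = 160·23/(t + 23)². Setting 160·23/(t+23)² = 160t/[(t+23)(8.7+t)] gives 23(8.7+t) = t(t+23), so t² = 23×8.7 = 200.1.
t* = √200.1 = 14.15 s.

14.1 s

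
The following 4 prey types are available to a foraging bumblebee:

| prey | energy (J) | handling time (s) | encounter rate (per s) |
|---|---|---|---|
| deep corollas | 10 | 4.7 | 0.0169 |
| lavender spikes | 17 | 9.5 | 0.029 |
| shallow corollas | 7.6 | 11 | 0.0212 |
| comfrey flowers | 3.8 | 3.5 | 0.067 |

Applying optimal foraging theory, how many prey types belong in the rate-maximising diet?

4

Rank by E/h (J/s): deep corollas 2.13, lavender spikes 1.79, comfrey flowers 1.09, shallow corollas 0.691. Include each in turn until the next type's E/h falls below the running intake rate.
Rate on top 1: 0.1566. lavender spikes: 1.79 > 0.1566 → include.
Rate on top 2: 0.4886. comfrey flowers: 1.09 > 0.4886 → include.
Rate on top 3: 0.5767. shallow corollas: 0.691 > 0.5767 → include.
Optimal diet: deep corollas, lavender spikes, comfrey flowers, shallow corollas — 4 of 4 types.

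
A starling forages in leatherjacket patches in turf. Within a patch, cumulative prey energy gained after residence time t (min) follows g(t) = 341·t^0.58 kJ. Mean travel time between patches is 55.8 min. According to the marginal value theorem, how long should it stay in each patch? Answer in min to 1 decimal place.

By the marginal value theorem, leave when the instantaneous gain rate g'(t) equals the habitat-wide average g(t)/(T + t).
g'(t) = 0.58·341·t^-0.42. Setting 0.58·341·t^-0.42 = 341·t^0.58/(55.8+t) gives 0.58(55.8+t) = t, so 0.42·t = 0.58×55.8.
t* = 0.58×55.8/0.42 = 77.06 min.

77.1 min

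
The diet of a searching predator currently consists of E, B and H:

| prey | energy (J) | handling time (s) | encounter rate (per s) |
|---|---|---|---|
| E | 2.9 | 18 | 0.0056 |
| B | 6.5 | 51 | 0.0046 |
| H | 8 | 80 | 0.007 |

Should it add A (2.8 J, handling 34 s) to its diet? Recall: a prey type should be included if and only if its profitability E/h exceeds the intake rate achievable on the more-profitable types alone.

Intake rate on the current diet: R = (0.0056×2.9 + 0.0046×6.5 + 0.007×8) / (1 + 0.0056×18 + 0.0046×51 + 0.007×80) = 0.1021/1.895 = 0.05389 J/s.
Profitability of A: 2.8/34 = 0.08235 J/s.
Since 0.08235 > R, including A increases the long-run rate.

Yes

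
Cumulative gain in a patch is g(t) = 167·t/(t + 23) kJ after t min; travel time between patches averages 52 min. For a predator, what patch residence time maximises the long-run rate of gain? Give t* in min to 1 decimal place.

By the marginal value theorem, leave when the instantaneous gain rate g'(t) equals the habitat-wide average g(t)/(T + t).
g'(t) = 167·23/(t + 23)². Setting 167·23/(t+23)² = 167t/[(t+23)(52+t)] gives 23(52+t) = t(t+23), so t² = 23×52 = 1196.
t* = √1196 = 34.58 min.

34.6 min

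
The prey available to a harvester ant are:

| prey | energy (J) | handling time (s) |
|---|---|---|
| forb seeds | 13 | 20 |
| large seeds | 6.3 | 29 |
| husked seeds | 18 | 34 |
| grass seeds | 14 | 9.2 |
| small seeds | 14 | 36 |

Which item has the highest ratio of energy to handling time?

grass seeds

Profitability E/h (J/s): forb seeds = 13/20 = 0.65, large seeds = 6.3/29 = 0.217, husked seeds = 18/34 = 0.529, grass seeds = 14/9.2 = 1.52, small seeds = 14/36 = 0.389.
Ranked: grass seeds > forb seeds > husked seeds > small seeds > large seeds.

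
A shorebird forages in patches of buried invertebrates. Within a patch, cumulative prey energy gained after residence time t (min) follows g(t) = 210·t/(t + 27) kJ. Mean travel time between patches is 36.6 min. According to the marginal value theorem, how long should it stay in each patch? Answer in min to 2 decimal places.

By the marginal value theorem, leave when the instantaneous gain rate g'(t) equals the habitat-wide average g(t)/(T + t).
g'(t) = 210·27/(t + 27)². Setting 210·27/(t+27)² = 210t/[(t+27)(36.6+t)] gives 27(36.6+t) = t(t+27), so t² = 27×36.6 = 988.2.
t* = √988.2 = 31.44 min.

31.44 min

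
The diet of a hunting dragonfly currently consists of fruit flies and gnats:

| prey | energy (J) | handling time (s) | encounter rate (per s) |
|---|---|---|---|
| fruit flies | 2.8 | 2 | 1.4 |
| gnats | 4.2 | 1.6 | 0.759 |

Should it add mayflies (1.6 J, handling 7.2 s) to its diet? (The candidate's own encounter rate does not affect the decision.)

No

Intake rate on the current diet: R = (1.4×2.8 + 0.759×4.2) / (1 + 1.4×2 + 0.759×1.6) = 7.108/5.014 = 1.417 J/s.
mayflies: E/h = 1.6/7.2 = 0.2222 J/s.
0.2222 < 1.417, so adding mayflies would lower the average — exclude it.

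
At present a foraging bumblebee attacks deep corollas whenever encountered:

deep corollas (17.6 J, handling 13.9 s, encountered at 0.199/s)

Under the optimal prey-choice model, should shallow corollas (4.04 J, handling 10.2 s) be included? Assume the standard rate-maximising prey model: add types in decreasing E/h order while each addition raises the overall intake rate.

No

Current rate: (0.199×17.6)/(1 + 0.199×13.9) = 0.93 J/s.
shallow corollas: E/h = 4.04/10.2 = 0.3961 J/s.
0.3961 < 0.93, so adding shallow corollas would lower the average — exclude it.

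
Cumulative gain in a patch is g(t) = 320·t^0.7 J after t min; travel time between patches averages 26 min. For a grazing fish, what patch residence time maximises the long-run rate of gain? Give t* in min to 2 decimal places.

By the marginal value theorem, leave when the instantaneous gain rate g'(t) equals the habitat-wide average g(t)/(T + t).
g'(t) = 0.7·320·t^-0.3. Setting 0.7·320·t^-0.3 = 320·t^0.7/(26+t) gives 0.7(26+t) = t, so 0.30·t = 0.7×26.
t* = 0.7×26/0.30 = 60.67 min.

60.67 min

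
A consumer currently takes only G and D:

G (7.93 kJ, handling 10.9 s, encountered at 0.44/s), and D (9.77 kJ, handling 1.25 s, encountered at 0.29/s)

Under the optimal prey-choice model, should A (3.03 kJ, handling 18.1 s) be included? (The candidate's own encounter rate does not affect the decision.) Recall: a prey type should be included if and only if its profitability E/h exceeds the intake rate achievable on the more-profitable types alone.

No

Current rate: (0.44×7.93 + 0.29×9.77)/(1 + 0.44×10.9 + 0.29×1.25) = 1.027 kJ/s.
Profitability of A: 3.03/18.1 = 0.1674 kJ/s.
0.1674 < 1.027, so adding A would lower the average — exclude it.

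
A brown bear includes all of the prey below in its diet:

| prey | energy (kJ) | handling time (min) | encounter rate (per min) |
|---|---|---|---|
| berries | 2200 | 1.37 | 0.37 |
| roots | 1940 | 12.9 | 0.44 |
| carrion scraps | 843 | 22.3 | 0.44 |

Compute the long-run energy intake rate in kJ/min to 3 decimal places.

119.949 kJ/min

Energy encountered per unit search time: 0.37×2200 + 0.44×1940 + 0.44×843 = 2039 kJ/min.
Handling time per unit search time: 0.37×1.37 + 0.44×12.9 + 0.44×22.3 = 15.99.
Rate = 2039/(1 + 15.99) = 119.9 kJ/min.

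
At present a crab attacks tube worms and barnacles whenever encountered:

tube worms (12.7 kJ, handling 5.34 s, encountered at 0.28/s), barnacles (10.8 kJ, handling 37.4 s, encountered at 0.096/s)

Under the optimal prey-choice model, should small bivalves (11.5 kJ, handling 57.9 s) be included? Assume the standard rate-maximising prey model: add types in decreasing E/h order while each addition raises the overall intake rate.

No

On tube worms and barnacles alone, R = ΣλE/(1+Σλh) = 4.593/6.086 = 0.7547 kJ/s.
small bivalves: E/h = 11.5/57.9 = 0.1986 kJ/s.
Since 0.1986 < R, time spent handling small bivalves is better spent searching.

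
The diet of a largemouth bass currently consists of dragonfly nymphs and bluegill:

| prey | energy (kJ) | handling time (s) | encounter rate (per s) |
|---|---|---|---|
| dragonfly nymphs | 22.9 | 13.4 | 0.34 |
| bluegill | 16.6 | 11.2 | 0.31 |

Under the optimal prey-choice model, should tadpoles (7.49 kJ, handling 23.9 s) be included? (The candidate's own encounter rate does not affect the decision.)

No

Current rate: (0.34×22.9 + 0.31×16.6)/(1 + 0.34×13.4 + 0.31×11.2) = 1.432 kJ/s.
tadpoles: E/h = 7.49/23.9 = 0.3134 kJ/s.
0.3134 < 1.432, so adding tadpoles would lower the average — exclude it.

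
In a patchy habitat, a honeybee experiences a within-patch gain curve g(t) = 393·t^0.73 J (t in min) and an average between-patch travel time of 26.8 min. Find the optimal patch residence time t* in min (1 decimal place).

72.5 min

Optimal t* satisfies g'(t*) = g(t*)/(T + t*).
g'(t) = 0.73·393·t^-0.27. Setting 0.73·393·t^-0.27 = 393·t^0.73/(26.8+t) gives 0.73(26.8+t) = t, so 0.27·t = 0.73×26.8.
t* = 0.73×26.8/0.27 = 72.46 min.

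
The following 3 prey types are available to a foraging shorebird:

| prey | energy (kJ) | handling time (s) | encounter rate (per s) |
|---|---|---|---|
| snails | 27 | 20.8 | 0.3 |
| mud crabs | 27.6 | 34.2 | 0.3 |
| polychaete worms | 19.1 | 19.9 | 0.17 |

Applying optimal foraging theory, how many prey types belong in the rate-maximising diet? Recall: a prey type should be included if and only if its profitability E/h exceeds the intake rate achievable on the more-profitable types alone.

Rank by E/h (kJ/s): snails 1.3, polychaete worms 0.96, mud crabs 0.807. Include each in turn until the next type's E/h falls below the running intake rate.
Rate on top 1: 1.119. polychaete worms: 0.96 < 1.119 → exclude; stop.
Optimal diet: snails — 1 of 3 types.

1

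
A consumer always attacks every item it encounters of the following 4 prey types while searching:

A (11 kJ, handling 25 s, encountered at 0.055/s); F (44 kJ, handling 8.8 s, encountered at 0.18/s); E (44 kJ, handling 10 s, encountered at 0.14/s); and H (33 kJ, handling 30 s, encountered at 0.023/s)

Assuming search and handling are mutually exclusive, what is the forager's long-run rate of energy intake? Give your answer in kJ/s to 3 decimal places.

R = Σλ_iE_i / (1 + Σλ_ih_i)
Numerator: 0.055×11 + 0.18×44 + 0.14×44 + 0.023×33 = 15.44
Denominator: 1 + 0.055×25 + 0.18×8.8 + 0.14×10 + 0.023×30 = 6.049
R = 15.44/6.049 = 2.553 kJ/s

2.553 kJ/s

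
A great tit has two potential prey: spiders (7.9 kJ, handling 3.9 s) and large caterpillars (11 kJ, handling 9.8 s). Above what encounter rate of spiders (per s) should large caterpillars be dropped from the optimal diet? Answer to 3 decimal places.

Drop large caterpillars once their profitability E₂/h₂ falls below the rate achievable on spiders alone: E₂/h₂ = λE₁/(1 + λh₁).
Solve for λ: λE₁h₂ = E₂(1 + λh₁) → λ(E₁h₂ − E₂h₁) = E₂ → λ = E₂/(E₁h₂ − E₂h₁).
λ = 11/(7.9×9.8 − 11×3.9) = 11/34.52 = 0.3187 per s.

0.319 per s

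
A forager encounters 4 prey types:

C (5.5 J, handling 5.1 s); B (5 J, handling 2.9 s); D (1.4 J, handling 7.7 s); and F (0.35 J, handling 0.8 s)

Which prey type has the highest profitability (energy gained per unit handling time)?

B

Profitability E/h (J/s): C = 5.5/5.1 = 1.08, B = 5/2.9 = 1.72, D = 1.4/7.7 = 0.182, F = 0.35/0.8 = 0.437.
Ranked: B > C > F > D.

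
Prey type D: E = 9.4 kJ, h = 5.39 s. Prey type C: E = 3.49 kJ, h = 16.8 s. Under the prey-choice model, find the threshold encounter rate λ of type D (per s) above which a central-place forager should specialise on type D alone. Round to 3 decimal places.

0.025 per s

Drop type C once their profitability E₂/h₂ falls below the rate achievable on type D alone: E₂/h₂ = λE₁/(1 + λh₁).
Solve for λ: λE₁h₂ = E₂(1 + λh₁) → λ(E₁h₂ − E₂h₁) = E₂ → λ = E₂/(E₁h₂ − E₂h₁).
λ = 3.49/(9.4×16.8 − 3.49×5.39) = 3.49/139.1 = 0.02509 per s.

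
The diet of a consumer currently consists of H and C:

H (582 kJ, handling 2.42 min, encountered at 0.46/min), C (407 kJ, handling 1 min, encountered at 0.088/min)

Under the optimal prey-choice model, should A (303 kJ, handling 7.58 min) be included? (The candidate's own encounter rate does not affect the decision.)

No

On H and C alone, R = ΣλE/(1+Σλh) = 303.5/2.201 = 137.9 kJ/min.
Profitability of A: 303/7.58 = 39.97 kJ/min.
Since 39.97 < R, time spent handling A is better spent searching.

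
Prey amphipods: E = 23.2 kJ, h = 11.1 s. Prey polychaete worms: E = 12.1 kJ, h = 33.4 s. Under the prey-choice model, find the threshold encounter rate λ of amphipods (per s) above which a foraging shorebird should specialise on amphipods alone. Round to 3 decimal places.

The zero-one rule: include polychaete worms iff E₂/h₂ > λE₁/(1+λh₁). Equality gives the switch point.
λE₁h₂ = E₂ + λE₂h₁ ⇒ λ = E₂/(E₁h₂ − E₂h₁) = 12.1/(774.9 − 134.3) = 0.01889 per s.

0.019 per s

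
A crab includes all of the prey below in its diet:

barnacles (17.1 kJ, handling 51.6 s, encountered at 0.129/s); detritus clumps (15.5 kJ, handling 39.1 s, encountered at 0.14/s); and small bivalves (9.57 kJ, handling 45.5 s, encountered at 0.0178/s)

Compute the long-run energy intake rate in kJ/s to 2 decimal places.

R = Σλ_iE_i / (1 + Σλ_ih_i)
Numerator: 0.129×17.1 + 0.14×15.5 + 0.0178×9.57 = 4.546
Denominator: 1 + 0.129×51.6 + 0.14×39.1 + 0.0178×45.5 = 13.94
R = 4.546/13.94 = 0.3261 kJ/s

0.33 kJ/s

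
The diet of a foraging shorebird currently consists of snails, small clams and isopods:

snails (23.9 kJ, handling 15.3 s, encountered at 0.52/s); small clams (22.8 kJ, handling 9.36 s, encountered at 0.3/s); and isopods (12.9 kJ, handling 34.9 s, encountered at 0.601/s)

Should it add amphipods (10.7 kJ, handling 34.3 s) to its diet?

Current rate: (0.52×23.9 + 0.3×22.8 + 0.601×12.9)/(1 + 0.52×15.3 + 0.3×9.36 + 0.601×34.9) = 0.8253 kJ/s.
Profitability of amphipods: 10.7/34.3 = 0.312 kJ/s.
Since 0.312 < R, time spent handling amphipods is better spent searching.

No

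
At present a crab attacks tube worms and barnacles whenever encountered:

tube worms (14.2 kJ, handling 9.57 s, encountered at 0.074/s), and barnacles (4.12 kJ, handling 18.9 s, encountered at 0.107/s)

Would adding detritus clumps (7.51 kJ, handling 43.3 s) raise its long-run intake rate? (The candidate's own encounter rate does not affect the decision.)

Current rate: (0.074×14.2 + 0.107×4.12)/(1 + 0.074×9.57 + 0.107×18.9) = 0.3999 kJ/s.
detritus clumps: E/h = 7.51/43.3 = 0.1734 kJ/s.
Since 0.1734 < R, time spent handling detritus clumps is better spent searching.

No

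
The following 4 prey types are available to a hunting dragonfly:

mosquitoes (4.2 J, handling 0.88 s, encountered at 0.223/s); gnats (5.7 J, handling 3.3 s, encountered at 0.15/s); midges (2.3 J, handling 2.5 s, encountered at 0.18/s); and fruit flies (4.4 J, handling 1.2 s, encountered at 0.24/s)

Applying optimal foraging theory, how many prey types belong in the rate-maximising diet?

E/h in descending order: mosquitoes 4.77, fruit flies 3.67, gnats 1.73, midges 0.92 J/s. The optimal diet is the largest prefix of this list for which every included type satisfies E_i/h_i > R on the types above it.
Rate on top 1: 0.783. fruit flies: 3.67 > 0.783 → include.
Rate on top 2: 1.343. gnats: 1.73 > 1.343 → include.
Rate on top 3: 1.439. midges: 0.92 < 1.439 → exclude; stop.
Optimal diet: mosquitoes, fruit flies, gnats — 3 of 4 types.

3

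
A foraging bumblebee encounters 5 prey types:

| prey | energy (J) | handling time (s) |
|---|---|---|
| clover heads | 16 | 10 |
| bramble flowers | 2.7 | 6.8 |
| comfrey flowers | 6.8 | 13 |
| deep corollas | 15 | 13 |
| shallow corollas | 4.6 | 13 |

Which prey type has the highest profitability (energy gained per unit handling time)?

clover heads

Profitability E/h (J/s): clover heads = 16/10 = 1.6, bramble flowers = 2.7/6.8 = 0.397, comfrey flowers = 6.8/13 = 0.523, deep corollas = 15/13 = 1.15, shallow corollas = 4.6/13 = 0.354.
Ranked: clover heads > deep corollas > comfrey flowers > bramble flowers > shallow corollas.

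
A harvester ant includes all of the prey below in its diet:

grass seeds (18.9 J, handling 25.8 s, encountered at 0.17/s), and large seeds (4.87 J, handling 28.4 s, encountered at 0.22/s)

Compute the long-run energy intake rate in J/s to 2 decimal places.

R = (0.17×18.9 + 0.22×4.87) / (1 + 0.17×25.8 + 0.22×28.4) = 4.284/11.63 = 0.3683 J/s.

0.37 J/s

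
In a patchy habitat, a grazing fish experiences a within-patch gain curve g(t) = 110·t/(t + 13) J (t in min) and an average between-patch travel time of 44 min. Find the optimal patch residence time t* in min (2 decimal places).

By the marginal value theorem, leave when the instantaneous gain rate g'(t) equals the habitat-wide average g(t)/(T + t).
g'(t) = 110·13/(t + 13)². Setting 110·13/(t+13)² = 110t/[(t+13)(44+t)] gives 13(44+t) = t(t+13), so t² = 13×44 = 572.
t* = √572 = 23.92 min.

23.92 min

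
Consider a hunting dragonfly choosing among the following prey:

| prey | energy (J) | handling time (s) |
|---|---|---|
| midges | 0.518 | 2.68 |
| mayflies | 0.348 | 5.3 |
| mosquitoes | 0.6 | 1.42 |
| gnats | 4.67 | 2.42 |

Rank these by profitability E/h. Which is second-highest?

In descending order of E/h:
gnats: 4.67/2.42 = 1.93 J/s
mosquitoes: 0.6/1.42 = 0.423 J/s
midges: 0.518/2.68 = 0.193 J/s
mayflies: 0.348/5.3 = 0.0657 J/s

mosquitoes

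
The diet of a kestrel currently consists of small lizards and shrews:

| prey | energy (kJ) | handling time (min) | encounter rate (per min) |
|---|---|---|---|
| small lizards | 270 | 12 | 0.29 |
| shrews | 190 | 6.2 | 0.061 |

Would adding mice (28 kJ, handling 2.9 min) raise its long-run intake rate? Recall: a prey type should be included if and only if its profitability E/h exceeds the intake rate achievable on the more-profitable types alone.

No

On small lizards and shrews alone, R = ΣλE/(1+Σλh) = 89.89/4.858 = 18.5 kJ/min.
Profitability of mice: 28/2.9 = 9.655 kJ/min.
9.655 < 18.5, so adding mice would lower the average — exclude it.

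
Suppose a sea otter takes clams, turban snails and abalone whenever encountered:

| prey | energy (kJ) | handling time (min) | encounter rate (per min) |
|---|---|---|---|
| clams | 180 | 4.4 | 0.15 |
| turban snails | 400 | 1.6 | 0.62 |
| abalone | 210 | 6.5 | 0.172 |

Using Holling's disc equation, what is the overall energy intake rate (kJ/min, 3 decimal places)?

82.525 kJ/min

R = (0.15×180 + 0.62×400 + 0.172×210) / (1 + 0.15×4.4 + 0.62×1.6 + 0.172×6.5) = 311.1/3.77 = 82.53 kJ/min.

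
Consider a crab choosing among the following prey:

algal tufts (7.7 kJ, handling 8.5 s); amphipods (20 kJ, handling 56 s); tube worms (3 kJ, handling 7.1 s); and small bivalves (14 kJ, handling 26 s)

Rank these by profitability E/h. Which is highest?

In descending order of E/h:
algal tufts: 7.7/8.5 = 0.906 kJ/s
small bivalves: 14/26 = 0.538 kJ/s
tube worms: 3/7.1 = 0.423 kJ/s
amphipods: 20/56 = 0.357 kJ/s

algal tufts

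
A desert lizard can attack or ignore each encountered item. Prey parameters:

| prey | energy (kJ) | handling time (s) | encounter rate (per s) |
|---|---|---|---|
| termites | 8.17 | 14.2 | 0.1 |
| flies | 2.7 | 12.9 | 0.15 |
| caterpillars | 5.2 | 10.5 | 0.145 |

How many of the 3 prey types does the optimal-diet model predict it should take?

2

Rank by E/h (kJ/s): termites 0.575, caterpillars 0.495, flies 0.209. Include each in turn until the next type's E/h falls below the running intake rate.
Rate on top 1: 0.3376. caterpillars: 0.495 > 0.3376 → include.
Rate on top 2: 0.3985. flies: 0.209 < 0.3985 → exclude; stop.
Optimal diet: termites, caterpillars — 2 of 3 types.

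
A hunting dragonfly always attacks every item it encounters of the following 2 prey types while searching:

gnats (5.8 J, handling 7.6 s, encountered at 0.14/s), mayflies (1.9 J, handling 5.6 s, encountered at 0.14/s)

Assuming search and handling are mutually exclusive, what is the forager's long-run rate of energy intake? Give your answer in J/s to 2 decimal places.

R = Σλ_iE_i / (1 + Σλ_ih_i)
Numerator: 0.14×5.8 + 0.14×1.9 = 1.078
Denominator: 1 + 0.14×7.6 + 0.14×5.6 = 2.848
R = 1.078/2.848 = 0.3785 J/s

0.38 J/s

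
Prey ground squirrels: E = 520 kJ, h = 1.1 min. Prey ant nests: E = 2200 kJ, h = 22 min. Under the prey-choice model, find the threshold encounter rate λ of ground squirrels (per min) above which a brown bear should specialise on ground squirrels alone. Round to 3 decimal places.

0.244 per min

The zero-one rule: include ant nests iff E₂/h₂ > λE₁/(1+λh₁). Equality gives the switch point.
λE₁h₂ = E₂ + λE₂h₁ ⇒ λ = E₂/(E₁h₂ − E₂h₁) = 2200/(1.144e+04 − 2420) = 0.2439 per min.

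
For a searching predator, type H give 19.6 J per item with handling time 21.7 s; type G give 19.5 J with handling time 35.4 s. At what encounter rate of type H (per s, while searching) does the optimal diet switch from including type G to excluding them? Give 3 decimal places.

The zero-one rule: include type G iff E₂/h₂ > λE₁/(1+λh₁). Equality gives the switch point.
λE₁h₂ = E₂ + λE₂h₁ ⇒ λ = E₂/(E₁h₂ − E₂h₁) = 19.5/(693.8 − 423.1) = 0.07204 per s.

0.072 per s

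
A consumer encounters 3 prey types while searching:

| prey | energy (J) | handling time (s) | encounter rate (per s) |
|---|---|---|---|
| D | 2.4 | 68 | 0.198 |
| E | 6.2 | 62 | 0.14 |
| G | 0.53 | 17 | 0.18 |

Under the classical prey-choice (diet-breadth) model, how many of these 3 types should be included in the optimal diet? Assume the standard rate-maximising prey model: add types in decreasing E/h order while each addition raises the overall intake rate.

1

E/h in descending order: E 0.1, D 0.0353, G 0.0312 J/s. The optimal diet is the largest prefix of this list for which every included type satisfies E_i/h_i > R on the types above it.
Rate on top 1: 0.08967. D: 0.0353 < 0.08967 → exclude; stop.
Optimal diet: E — 1 of 3 types.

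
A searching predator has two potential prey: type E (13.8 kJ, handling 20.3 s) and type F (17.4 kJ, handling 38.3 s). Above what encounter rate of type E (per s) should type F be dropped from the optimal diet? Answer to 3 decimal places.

The zero-one rule: include type F iff E₂/h₂ > λE₁/(1+λh₁). Equality gives the switch point.
λE₁h₂ = E₂ + λE₂h₁ ⇒ λ = E₂/(E₁h₂ − E₂h₁) = 17.4/(528.5 − 353.2) = 0.09925 per s.

0.099 per s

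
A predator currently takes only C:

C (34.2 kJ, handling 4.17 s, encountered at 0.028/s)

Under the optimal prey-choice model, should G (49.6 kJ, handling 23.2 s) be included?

Current rate: (0.028×34.2)/(1 + 0.028×4.17) = 0.8575 kJ/s.
G: E/h = 49.6/23.2 = 2.138 kJ/s.
Since 2.138 > R, including G increases the long-run rate.

Yes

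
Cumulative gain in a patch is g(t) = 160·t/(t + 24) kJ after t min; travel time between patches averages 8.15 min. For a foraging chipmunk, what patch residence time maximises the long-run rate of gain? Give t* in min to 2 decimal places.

13.99 min

Maximise g(t)/(T+t): set derivative to zero → g'(t)(T+t) = g(t).
g'(t) = 160·24/(t + 24)². Setting 160·24/(t+24)² = 160t/[(t+24)(8.15+t)] gives 24(8.15+t) = t(t+24), so t² = 24×8.15 = 195.6.
t* = √195.6 = 13.99 min.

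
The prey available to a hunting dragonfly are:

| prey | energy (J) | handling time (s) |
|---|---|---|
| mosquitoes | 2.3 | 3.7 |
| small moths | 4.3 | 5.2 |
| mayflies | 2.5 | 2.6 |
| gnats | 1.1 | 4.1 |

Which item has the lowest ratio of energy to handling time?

gnats

Profitability E/h (J/s): mosquitoes = 2.3/3.7 = 0.622, small moths = 4.3/5.2 = 0.827, mayflies = 2.5/2.6 = 0.962, gnats = 1.1/4.1 = 0.268.
Ranked: mayflies > small moths > mosquitoes > gnats.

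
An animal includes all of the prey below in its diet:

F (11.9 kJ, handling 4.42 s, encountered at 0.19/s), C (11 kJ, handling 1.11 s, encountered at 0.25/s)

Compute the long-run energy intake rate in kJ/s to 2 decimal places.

R = Σλ_iE_i / (1 + Σλ_ih_i)
Numerator: 0.19×11.9 + 0.25×11 = 5.011
Denominator: 1 + 0.19×4.42 + 0.25×1.11 = 2.117
R = 5.011/2.117 = 2.367 kJ/s

2.37 kJ/s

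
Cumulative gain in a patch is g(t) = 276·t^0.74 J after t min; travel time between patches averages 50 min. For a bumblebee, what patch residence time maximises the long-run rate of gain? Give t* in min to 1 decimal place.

142.3 min

By the marginal value theorem, leave when the instantaneous gain rate g'(t) equals the habitat-wide average g(t)/(T + t).
g'(t) = 0.74·276·t^-0.26. Setting 0.74·276·t^-0.26 = 276·t^0.74/(50+t) gives 0.74(50+t) = t, so 0.26·t = 0.74×50.
t* = 0.74×50/0.26 = 142.3 min.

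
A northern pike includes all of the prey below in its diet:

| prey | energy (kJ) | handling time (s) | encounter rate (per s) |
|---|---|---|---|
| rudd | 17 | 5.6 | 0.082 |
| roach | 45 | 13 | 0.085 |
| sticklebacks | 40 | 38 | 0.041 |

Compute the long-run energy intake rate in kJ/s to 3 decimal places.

Energy encountered per unit search time: 0.082×17 + 0.085×45 + 0.041×40 = 6.859 kJ/s.
Handling time per unit search time: 0.082×5.6 + 0.085×13 + 0.041×38 = 3.122.
Rate = 6.859/(1 + 3.122) = 1.664 kJ/s.

1.664 kJ/s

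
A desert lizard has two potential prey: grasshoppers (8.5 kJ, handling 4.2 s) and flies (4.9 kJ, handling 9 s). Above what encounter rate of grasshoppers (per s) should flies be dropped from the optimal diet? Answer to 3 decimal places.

The zero-one rule: include flies iff E₂/h₂ > λE₁/(1+λh₁). Equality gives the switch point.
λE₁h₂ = E₂ + λE₂h₁ ⇒ λ = E₂/(E₁h₂ − E₂h₁) = 4.9/(76.5 − 20.58) = 0.08763 per s.

0.088 per s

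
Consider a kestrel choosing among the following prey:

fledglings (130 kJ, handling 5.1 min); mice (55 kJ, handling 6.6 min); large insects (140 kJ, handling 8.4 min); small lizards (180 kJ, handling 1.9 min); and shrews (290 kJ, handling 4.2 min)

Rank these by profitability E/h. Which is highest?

Profitability E/h (kJ/min): fledglings = 130/5.1 = 25.5, mice = 55/6.6 = 8.33, large insects = 140/8.4 = 16.7, small lizards = 180/1.9 = 94.7, shrews = 290/4.2 = 69.
Ranked: small lizards > shrews > fledglings > large insects > mice.

small lizards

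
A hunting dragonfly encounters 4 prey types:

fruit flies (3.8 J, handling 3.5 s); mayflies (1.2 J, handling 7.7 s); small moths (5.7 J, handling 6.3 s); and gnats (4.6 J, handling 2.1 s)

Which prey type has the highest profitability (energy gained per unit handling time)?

gnats

Profitability E/h (J/s): fruit flies = 3.8/3.5 = 1.09, mayflies = 1.2/7.7 = 0.156, small moths = 5.7/6.3 = 0.905, gnats = 4.6/2.1 = 2.19.
Ranked: gnats > fruit flies > small moths > mayflies.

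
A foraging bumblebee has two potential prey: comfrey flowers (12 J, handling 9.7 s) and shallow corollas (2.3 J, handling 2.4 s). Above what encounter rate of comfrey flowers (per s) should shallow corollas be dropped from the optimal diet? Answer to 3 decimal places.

The zero-one rule: include shallow corollas iff E₂/h₂ > λE₁/(1+λh₁). Equality gives the switch point.
λE₁h₂ = E₂ + λE₂h₁ ⇒ λ = E₂/(E₁h₂ − E₂h₁) = 2.3/(28.8 − 22.31) = 0.3544 per s.

0.354 per s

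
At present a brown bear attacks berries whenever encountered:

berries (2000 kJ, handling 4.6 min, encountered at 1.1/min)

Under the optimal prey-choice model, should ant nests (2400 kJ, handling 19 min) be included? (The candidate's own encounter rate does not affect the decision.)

No

Intake rate on the current diet: R = (1.1×2000) / (1 + 1.1×4.6) = 2200/6.06 = 363 kJ/min.
ant nests: E/h = 2400/19 = 126.3 kJ/min.
126.3 < 363, so adding ant nests would lower the average — exclude it.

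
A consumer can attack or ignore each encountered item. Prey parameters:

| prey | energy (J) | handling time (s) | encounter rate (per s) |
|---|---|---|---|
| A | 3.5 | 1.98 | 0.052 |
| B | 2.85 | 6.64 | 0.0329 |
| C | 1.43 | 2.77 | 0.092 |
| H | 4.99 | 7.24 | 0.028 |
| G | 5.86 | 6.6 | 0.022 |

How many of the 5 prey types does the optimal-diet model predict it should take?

E/h in descending order: A 1.77, G 0.888, H 0.689, C 0.516, B 0.429 J/s. The optimal diet is the largest prefix of this list for which every included type satisfies E_i/h_i > R on the types above it.
Rate on top 1: 0.165. G: 0.888 > 0.165 → include.
Rate on top 2: 0.2491. H: 0.689 > 0.2491 → include.
Rate on top 3: 0.3106. C: 0.516 > 0.3106 → include.
Rate on top 4: 0.3413. B: 0.429 > 0.3413 → include.
Optimal diet: A, G, H, C, B — 5 of 5 types.

5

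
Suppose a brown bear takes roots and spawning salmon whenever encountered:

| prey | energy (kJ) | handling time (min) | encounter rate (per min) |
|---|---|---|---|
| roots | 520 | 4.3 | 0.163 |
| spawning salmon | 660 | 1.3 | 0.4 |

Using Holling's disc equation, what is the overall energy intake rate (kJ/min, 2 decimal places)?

Energy encountered per unit search time: 0.163×520 + 0.4×660 = 348.8 kJ/min.
Handling time per unit search time: 0.163×4.3 + 0.4×1.3 = 1.221.
Rate = 348.8/(1 + 1.221) = 157 kJ/min.

157.04 kJ/min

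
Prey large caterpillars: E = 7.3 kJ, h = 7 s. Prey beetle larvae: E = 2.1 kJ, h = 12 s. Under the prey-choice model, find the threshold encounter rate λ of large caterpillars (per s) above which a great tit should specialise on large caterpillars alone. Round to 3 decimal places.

0.029 per s

Drop beetle larvae once their profitability E₂/h₂ falls below the rate achievable on large caterpillars alone: E₂/h₂ = λE₁/(1 + λh₁).
Solve for λ: λE₁h₂ = E₂(1 + λh₁) → λ(E₁h₂ − E₂h₁) = E₂ → λ = E₂/(E₁h₂ − E₂h₁).
λ = 2.1/(7.3×12 − 2.1×7) = 2.1/72.9 = 0.02881 per s.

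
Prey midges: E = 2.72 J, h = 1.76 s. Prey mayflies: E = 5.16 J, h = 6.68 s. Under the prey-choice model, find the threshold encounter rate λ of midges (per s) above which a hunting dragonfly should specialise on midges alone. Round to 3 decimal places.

Drop mayflies once their profitability E₂/h₂ falls below the rate achievable on midges alone: E₂/h₂ = λE₁/(1 + λh₁).
Solve for λ: λE₁h₂ = E₂(1 + λh₁) → λ(E₁h₂ − E₂h₁) = E₂ → λ = E₂/(E₁h₂ − E₂h₁).
λ = 5.16/(2.72×6.68 − 5.16×1.76) = 5.16/9.088 = 0.5678 per s.

0.568 per s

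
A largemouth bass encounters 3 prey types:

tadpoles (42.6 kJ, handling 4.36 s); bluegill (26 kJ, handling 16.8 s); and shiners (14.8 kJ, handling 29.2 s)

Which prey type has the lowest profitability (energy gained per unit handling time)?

In descending order of E/h:
tadpoles: 42.6/4.36 = 9.77 kJ/s
bluegill: 26/16.8 = 1.55 kJ/s
shiners: 14.8/29.2 = 0.507 kJ/s

shiners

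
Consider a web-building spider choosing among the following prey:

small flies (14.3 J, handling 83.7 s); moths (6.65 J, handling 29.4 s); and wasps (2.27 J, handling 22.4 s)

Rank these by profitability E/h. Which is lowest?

wasps

Profitability E/h (J/s): small flies = 14.3/83.7 = 0.171, moths = 6.65/29.4 = 0.226, wasps = 2.27/22.4 = 0.101.
Ranked: moths > small flies > wasps.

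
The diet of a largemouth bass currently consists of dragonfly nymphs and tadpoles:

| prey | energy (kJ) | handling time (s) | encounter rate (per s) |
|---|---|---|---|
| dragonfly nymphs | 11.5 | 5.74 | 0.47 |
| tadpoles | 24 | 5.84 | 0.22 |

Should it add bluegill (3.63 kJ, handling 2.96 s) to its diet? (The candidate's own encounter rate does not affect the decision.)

On dragonfly nymphs and tadpoles alone, R = ΣλE/(1+Σλh) = 10.68/4.983 = 2.144 kJ/s.
bluegill: E/h = 3.63/2.96 = 1.226 kJ/s.
Since 1.226 < R, time spent handling bluegill is better spent searching.

No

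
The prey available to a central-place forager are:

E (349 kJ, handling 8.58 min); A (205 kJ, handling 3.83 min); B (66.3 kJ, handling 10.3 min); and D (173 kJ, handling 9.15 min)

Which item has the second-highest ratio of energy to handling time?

E

In descending order of E/h:
A: 205/3.83 = 53.5 kJ/min
E: 349/8.58 = 40.7 kJ/min
D: 173/9.15 = 18.9 kJ/min
B: 66.3/10.3 = 6.44 kJ/min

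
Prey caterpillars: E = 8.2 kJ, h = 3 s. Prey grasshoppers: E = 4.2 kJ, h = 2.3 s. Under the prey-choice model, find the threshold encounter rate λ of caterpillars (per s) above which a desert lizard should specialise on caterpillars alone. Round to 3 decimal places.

At the threshold, the rate on caterpillars alone equals the profitability of grasshoppers: λ·8.2/(1 + λ·3) = 4.2/2.3 = 1.826.
Rearranging, λ(8.2 − 1.826×3) = 1.826, so λ = 1.826/2.722 = 0.6709 per s.

0.671 per s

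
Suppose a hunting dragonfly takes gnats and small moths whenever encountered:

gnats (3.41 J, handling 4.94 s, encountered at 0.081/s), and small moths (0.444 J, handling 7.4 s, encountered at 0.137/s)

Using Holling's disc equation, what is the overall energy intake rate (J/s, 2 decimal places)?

0.14 J/s

R = Σλ_iE_i / (1 + Σλ_ih_i)
Numerator: 0.081×3.41 + 0.137×0.444 = 0.337
Denominator: 1 + 0.081×4.94 + 0.137×7.4 = 2.414
R = 0.337/2.414 = 0.1396 J/s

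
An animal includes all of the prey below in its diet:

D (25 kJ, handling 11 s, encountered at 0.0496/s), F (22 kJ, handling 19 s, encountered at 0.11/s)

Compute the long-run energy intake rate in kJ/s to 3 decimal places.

R = (0.0496×25 + 0.11×22) / (1 + 0.0496×11 + 0.11×19) = 3.66/3.636 = 1.007 kJ/s.

1.007 kJ/s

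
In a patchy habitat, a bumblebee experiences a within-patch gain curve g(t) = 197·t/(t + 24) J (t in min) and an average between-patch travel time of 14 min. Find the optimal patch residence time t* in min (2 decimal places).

18.33 min

Maximise g(t)/(T+t): set derivative to zero → g'(t)(T+t) = g(t).
g'(t) = 197·24/(t + 24)². Setting 197·24/(t+24)² = 197t/[(t+24)(14+t)] gives 24(14+t) = t(t+24), so t² = 24×14 = 336.
t* = √336 = 18.33 min.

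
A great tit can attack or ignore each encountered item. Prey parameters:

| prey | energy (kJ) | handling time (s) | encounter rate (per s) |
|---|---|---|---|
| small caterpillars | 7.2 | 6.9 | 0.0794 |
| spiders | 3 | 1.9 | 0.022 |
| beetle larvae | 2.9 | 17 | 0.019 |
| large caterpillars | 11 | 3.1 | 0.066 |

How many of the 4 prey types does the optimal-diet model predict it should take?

E/h in descending order: large caterpillars 3.55, spiders 1.58, small caterpillars 1.04, beetle larvae 0.171 kJ/s. The optimal diet is the largest prefix of this list for which every included type satisfies E_i/h_i > R on the types above it.
Rate on top 1: 0.6027. spiders: 1.58 > 0.6027 → include.
Rate on top 2: 0.6354. small caterpillars: 1.04 > 0.6354 → include.
Rate on top 3: 0.76. beetle larvae: 0.171 < 0.76 → exclude; stop.
Optimal diet: large caterpillars, spiders, small caterpillars — 3 of 4 types.

3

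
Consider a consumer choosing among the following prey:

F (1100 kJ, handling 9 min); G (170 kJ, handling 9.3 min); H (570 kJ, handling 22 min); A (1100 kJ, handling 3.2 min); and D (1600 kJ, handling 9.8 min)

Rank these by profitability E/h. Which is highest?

Profitability E/h (kJ/min): F = 1100/9 = 122, G = 170/9.3 = 18.3, H = 570/22 = 25.9, A = 1100/3.2 = 344, D = 1600/9.8 = 163.
Ranked: A > D > F > H > G.

A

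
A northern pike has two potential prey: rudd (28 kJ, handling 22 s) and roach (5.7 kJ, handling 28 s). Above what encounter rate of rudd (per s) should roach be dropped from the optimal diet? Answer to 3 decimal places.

At the threshold, the rate on rudd alone equals the profitability of roach: λ·28/(1 + λ·22) = 5.7/28 = 0.2036.
Rearranging, λ(28 − 0.2036×22) = 0.2036, so λ = 0.2036/23.52 = 0.008655 per s.

0.009 per s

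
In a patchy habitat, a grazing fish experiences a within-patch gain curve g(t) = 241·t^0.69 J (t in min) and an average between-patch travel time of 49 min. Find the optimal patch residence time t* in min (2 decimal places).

109.06 min

Maximise g(t)/(T+t): set derivative to zero → g'(t)(T+t) = g(t).
g'(t) = 0.69·241·t^-0.31. Setting 0.69·241·t^-0.31 = 241·t^0.69/(49+t) gives 0.69(49+t) = t, so 0.31·t = 0.69×49.
t* = 0.69×49/0.31 = 109.1 min.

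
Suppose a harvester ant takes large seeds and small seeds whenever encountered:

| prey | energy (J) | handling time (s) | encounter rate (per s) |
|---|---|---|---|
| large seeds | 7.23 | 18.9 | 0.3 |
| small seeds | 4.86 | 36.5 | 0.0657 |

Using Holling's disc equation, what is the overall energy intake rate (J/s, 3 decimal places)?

0.274 J/s

Energy encountered per unit search time: 0.3×7.23 + 0.0657×4.86 = 2.488 J/s.
Handling time per unit search time: 0.3×18.9 + 0.0657×36.5 = 8.068.
Rate = 2.488/(1 + 8.068) = 0.2744 J/s.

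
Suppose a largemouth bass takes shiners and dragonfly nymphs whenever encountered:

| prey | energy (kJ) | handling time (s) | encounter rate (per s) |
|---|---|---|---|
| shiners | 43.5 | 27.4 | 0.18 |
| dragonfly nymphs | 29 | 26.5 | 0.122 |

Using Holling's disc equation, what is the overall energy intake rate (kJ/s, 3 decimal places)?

Energy encountered per unit search time: 0.18×43.5 + 0.122×29 = 11.37 kJ/s.
Handling time per unit search time: 0.18×27.4 + 0.122×26.5 = 8.165.
Rate = 11.37/(1 + 8.165) = 1.24 kJ/s.

1.240 kJ/s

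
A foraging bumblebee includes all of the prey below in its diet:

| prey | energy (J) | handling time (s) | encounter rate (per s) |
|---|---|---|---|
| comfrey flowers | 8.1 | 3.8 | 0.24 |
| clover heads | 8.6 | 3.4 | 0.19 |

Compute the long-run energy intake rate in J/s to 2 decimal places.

R = Σλ_iE_i / (1 + Σλ_ih_i)
Numerator: 0.24×8.1 + 0.19×8.6 = 3.578
Denominator: 1 + 0.24×3.8 + 0.19×3.4 = 2.558
R = 3.578/2.558 = 1.399 J/s

1.40 J/s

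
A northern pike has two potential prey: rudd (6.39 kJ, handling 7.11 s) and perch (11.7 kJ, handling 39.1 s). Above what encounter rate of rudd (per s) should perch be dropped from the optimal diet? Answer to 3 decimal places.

Drop perch once their profitability E₂/h₂ falls below the rate achievable on rudd alone: E₂/h₂ = λE₁/(1 + λh₁).
Solve for λ: λE₁h₂ = E₂(1 + λh₁) → λ(E₁h₂ − E₂h₁) = E₂ → λ = E₂/(E₁h₂ − E₂h₁).
λ = 11.7/(6.39×39.1 − 11.7×7.11) = 11.7/166.7 = 0.0702 per s.

0.070 per s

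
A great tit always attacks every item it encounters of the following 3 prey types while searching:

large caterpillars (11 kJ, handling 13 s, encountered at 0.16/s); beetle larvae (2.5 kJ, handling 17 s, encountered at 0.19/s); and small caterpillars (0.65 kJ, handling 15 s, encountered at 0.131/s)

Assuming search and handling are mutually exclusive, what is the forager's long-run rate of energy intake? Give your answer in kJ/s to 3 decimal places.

R = (0.16×11 + 0.19×2.5 + 0.131×0.65) / (1 + 0.16×13 + 0.19×17 + 0.131×15) = 2.32/8.275 = 0.2804 kJ/s.

0.280 kJ/s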